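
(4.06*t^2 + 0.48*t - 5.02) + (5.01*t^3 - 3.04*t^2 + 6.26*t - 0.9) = 5.01*t^3 + 1.02*t^2 + 6.74*t - 5.92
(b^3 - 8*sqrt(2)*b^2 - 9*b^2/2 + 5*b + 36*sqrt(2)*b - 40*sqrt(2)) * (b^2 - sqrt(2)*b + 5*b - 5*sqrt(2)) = b^5 - 9*sqrt(2)*b^4 + b^4/2 - 9*sqrt(2)*b^3/2 - 3*b^3/2 + 33*b^2 + 315*sqrt(2)*b^2/2 - 225*sqrt(2)*b - 280*b + 400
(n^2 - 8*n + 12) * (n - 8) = n^3 - 16*n^2 + 76*n - 96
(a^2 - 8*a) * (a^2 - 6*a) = a^4 - 14*a^3 + 48*a^2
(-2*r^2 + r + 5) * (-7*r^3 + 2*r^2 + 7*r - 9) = 14*r^5 - 11*r^4 - 47*r^3 + 35*r^2 + 26*r - 45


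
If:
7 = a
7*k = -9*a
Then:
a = 7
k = -9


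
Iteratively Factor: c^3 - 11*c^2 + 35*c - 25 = (c - 5)*(c^2 - 6*c + 5) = (c - 5)*(c - 1)*(c - 5)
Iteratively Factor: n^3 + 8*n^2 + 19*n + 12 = (n + 1)*(n^2 + 7*n + 12) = (n + 1)*(n + 4)*(n + 3)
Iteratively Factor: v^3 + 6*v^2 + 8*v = (v + 4)*(v^2 + 2*v) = v*(v + 4)*(v + 2)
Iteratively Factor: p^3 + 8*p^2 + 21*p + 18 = (p + 3)*(p^2 + 5*p + 6) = (p + 3)^2*(p + 2)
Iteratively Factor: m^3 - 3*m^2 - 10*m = (m)*(m^2 - 3*m - 10) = m*(m + 2)*(m - 5)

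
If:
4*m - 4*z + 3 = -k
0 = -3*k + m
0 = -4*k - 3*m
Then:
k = 0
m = 0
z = 3/4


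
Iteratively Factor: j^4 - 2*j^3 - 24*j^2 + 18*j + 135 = (j + 3)*(j^3 - 5*j^2 - 9*j + 45) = (j - 5)*(j + 3)*(j^2 - 9) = (j - 5)*(j + 3)^2*(j - 3)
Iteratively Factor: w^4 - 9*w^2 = (w - 3)*(w^3 + 3*w^2) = w*(w - 3)*(w^2 + 3*w) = w*(w - 3)*(w + 3)*(w)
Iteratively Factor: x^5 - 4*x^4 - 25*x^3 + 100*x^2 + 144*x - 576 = (x + 3)*(x^4 - 7*x^3 - 4*x^2 + 112*x - 192) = (x - 3)*(x + 3)*(x^3 - 4*x^2 - 16*x + 64) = (x - 3)*(x + 3)*(x + 4)*(x^2 - 8*x + 16) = (x - 4)*(x - 3)*(x + 3)*(x + 4)*(x - 4)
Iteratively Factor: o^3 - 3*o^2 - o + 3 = (o - 3)*(o^2 - 1) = (o - 3)*(o + 1)*(o - 1)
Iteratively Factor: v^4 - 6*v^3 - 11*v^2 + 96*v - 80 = (v - 4)*(v^3 - 2*v^2 - 19*v + 20) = (v - 4)*(v + 4)*(v^2 - 6*v + 5) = (v - 4)*(v - 1)*(v + 4)*(v - 5)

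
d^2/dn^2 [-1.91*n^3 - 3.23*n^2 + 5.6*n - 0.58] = -11.46*n - 6.46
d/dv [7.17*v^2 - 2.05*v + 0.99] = 14.34*v - 2.05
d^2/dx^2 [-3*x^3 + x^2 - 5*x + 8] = 2 - 18*x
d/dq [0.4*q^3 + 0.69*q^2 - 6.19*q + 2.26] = 1.2*q^2 + 1.38*q - 6.19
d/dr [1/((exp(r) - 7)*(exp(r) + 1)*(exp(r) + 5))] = -((exp(r) - 7)*(exp(r) + 1) + (exp(r) - 7)*(exp(r) + 5) + (exp(r) + 1)*(exp(r) + 5))/(4*(exp(r) - 7)^2*(exp(r) + 5)^2*cosh(r/2)^2)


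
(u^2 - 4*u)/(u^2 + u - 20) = u/(u + 5)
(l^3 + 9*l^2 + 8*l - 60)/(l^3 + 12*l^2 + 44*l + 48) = (l^2 + 3*l - 10)/(l^2 + 6*l + 8)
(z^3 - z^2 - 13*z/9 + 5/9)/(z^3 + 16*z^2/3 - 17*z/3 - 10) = (z - 1/3)/(z + 6)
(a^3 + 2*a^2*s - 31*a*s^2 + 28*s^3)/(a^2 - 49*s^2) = (-a^2 + 5*a*s - 4*s^2)/(-a + 7*s)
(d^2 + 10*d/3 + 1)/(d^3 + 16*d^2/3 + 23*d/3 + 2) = 1/(d + 2)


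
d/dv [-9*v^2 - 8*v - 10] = -18*v - 8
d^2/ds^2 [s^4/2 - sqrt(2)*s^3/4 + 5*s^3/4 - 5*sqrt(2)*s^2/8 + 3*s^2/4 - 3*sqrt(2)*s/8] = 6*s^2 - 3*sqrt(2)*s/2 + 15*s/2 - 5*sqrt(2)/4 + 3/2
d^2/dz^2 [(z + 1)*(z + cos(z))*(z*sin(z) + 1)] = -z^3*sin(z) - z^2*sin(z) - 2*z^2*sin(2*z) + 6*z^2*cos(z) + 6*z*sin(z) - 2*z*sin(2*z) + 3*z*cos(z) + 4*z*cos(2*z) + sin(2*z) - cos(z) + 2*cos(2*z) + 2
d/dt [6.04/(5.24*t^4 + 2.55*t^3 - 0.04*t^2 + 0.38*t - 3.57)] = (-126.5984*t^3 - 46.206*t^2 + 0.4832*t - 2.2952)/(5.24*t^4 + 2.55*t^3 - 0.04*t^2 + 0.38*t - 3.57)^2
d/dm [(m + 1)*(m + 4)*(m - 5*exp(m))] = -5*m^2*exp(m) + 3*m^2 - 35*m*exp(m) + 10*m - 45*exp(m) + 4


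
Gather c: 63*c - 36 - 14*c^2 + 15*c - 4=-14*c^2 + 78*c - 40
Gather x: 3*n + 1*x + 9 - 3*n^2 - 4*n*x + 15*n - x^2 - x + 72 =-3*n^2 - 4*n*x + 18*n - x^2 + 81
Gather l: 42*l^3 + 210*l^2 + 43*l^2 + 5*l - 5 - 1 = 42*l^3 + 253*l^2 + 5*l - 6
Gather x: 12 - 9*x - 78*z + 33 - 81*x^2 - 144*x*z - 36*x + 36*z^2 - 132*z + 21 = -81*x^2 + x*(-144*z - 45) + 36*z^2 - 210*z + 66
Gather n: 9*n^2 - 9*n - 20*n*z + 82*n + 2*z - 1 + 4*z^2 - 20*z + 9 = 9*n^2 + n*(73 - 20*z) + 4*z^2 - 18*z + 8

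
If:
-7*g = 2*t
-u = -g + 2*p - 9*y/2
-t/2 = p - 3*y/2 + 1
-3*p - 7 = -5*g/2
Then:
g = -18*y/11 - 16/11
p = -15*y/11 - 39/11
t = 63*y/11 + 56/11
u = 123*y/22 + 62/11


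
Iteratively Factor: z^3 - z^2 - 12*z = (z - 4)*(z^2 + 3*z) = (z - 4)*(z + 3)*(z)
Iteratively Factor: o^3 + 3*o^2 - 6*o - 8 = (o + 4)*(o^2 - o - 2) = (o - 2)*(o + 4)*(o + 1)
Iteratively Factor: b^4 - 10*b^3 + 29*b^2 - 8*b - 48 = (b - 4)*(b^3 - 6*b^2 + 5*b + 12) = (b - 4)*(b - 3)*(b^2 - 3*b - 4) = (b - 4)^2*(b - 3)*(b + 1)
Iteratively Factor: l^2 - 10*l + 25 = (l - 5)*(l - 5)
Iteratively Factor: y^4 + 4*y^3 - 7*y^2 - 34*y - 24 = (y + 1)*(y^3 + 3*y^2 - 10*y - 24) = (y + 1)*(y + 2)*(y^2 + y - 12) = (y - 3)*(y + 1)*(y + 2)*(y + 4)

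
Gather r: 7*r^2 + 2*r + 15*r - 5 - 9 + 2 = 7*r^2 + 17*r - 12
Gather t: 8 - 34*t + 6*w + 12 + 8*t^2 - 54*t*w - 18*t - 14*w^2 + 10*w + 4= 8*t^2 + t*(-54*w - 52) - 14*w^2 + 16*w + 24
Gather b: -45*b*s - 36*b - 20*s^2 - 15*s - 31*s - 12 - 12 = b*(-45*s - 36) - 20*s^2 - 46*s - 24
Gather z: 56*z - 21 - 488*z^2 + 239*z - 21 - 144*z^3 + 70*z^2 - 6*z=-144*z^3 - 418*z^2 + 289*z - 42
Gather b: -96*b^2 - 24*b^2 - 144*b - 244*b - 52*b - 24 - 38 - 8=-120*b^2 - 440*b - 70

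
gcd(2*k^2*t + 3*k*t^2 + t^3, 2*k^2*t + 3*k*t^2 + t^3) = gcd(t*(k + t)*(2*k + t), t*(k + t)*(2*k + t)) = 2*k^2*t + 3*k*t^2 + t^3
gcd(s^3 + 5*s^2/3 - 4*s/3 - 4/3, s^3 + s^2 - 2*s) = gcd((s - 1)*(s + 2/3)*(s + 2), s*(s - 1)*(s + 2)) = s^2 + s - 2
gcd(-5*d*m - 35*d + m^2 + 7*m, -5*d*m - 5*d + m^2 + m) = 5*d - m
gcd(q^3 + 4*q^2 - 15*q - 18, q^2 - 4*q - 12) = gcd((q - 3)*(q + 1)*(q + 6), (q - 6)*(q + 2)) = 1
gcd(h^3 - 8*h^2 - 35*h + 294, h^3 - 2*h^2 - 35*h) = h - 7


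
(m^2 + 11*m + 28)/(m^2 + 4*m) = (m + 7)/m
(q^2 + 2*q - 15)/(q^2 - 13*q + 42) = (q^2 + 2*q - 15)/(q^2 - 13*q + 42)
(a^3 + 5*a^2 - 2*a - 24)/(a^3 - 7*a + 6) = (a + 4)/(a - 1)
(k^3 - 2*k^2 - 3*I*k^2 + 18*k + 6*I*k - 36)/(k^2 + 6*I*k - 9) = (k^2 + k*(-2 - 6*I) + 12*I)/(k + 3*I)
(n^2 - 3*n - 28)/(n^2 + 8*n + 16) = (n - 7)/(n + 4)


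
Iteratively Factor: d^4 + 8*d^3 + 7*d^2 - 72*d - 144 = (d - 3)*(d^3 + 11*d^2 + 40*d + 48) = (d - 3)*(d + 4)*(d^2 + 7*d + 12) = (d - 3)*(d + 4)^2*(d + 3)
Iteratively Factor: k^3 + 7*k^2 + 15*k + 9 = (k + 3)*(k^2 + 4*k + 3) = (k + 1)*(k + 3)*(k + 3)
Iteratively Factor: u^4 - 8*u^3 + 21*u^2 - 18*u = (u - 2)*(u^3 - 6*u^2 + 9*u) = u*(u - 2)*(u^2 - 6*u + 9) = u*(u - 3)*(u - 2)*(u - 3)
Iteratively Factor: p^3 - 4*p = (p - 2)*(p^2 + 2*p) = (p - 2)*(p + 2)*(p)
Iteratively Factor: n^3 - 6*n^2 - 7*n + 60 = (n - 4)*(n^2 - 2*n - 15) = (n - 5)*(n - 4)*(n + 3)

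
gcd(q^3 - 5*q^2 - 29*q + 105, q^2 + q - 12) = q - 3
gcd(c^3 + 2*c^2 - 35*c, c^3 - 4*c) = c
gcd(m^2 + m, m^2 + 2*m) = m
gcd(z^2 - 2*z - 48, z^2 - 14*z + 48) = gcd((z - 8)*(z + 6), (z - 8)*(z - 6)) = z - 8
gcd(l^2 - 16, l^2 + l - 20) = l - 4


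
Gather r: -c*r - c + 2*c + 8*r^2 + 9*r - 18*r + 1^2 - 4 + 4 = c + 8*r^2 + r*(-c - 9) + 1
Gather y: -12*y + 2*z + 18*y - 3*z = 6*y - z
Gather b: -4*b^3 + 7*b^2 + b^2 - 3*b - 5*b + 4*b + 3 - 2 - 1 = -4*b^3 + 8*b^2 - 4*b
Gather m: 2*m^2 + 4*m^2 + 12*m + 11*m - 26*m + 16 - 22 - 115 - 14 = 6*m^2 - 3*m - 135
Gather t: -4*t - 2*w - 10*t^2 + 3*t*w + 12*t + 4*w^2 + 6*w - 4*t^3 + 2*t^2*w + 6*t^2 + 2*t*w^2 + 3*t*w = -4*t^3 + t^2*(2*w - 4) + t*(2*w^2 + 6*w + 8) + 4*w^2 + 4*w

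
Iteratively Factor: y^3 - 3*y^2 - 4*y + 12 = (y - 2)*(y^2 - y - 6) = (y - 3)*(y - 2)*(y + 2)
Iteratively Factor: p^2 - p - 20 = (p + 4)*(p - 5)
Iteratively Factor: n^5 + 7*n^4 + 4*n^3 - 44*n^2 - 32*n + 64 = (n - 1)*(n^4 + 8*n^3 + 12*n^2 - 32*n - 64) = (n - 1)*(n + 2)*(n^3 + 6*n^2 - 32) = (n - 2)*(n - 1)*(n + 2)*(n^2 + 8*n + 16) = (n - 2)*(n - 1)*(n + 2)*(n + 4)*(n + 4)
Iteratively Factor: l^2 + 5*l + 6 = (l + 2)*(l + 3)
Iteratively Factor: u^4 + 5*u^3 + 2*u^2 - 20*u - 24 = (u - 2)*(u^3 + 7*u^2 + 16*u + 12) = (u - 2)*(u + 2)*(u^2 + 5*u + 6) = (u - 2)*(u + 2)*(u + 3)*(u + 2)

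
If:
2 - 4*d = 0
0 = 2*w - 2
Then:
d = 1/2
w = 1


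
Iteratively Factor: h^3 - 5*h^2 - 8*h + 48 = (h - 4)*(h^2 - h - 12) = (h - 4)^2*(h + 3)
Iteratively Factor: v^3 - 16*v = (v)*(v^2 - 16) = v*(v - 4)*(v + 4)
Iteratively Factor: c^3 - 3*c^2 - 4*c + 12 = (c + 2)*(c^2 - 5*c + 6) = (c - 3)*(c + 2)*(c - 2)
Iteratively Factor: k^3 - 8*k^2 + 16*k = (k)*(k^2 - 8*k + 16) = k*(k - 4)*(k - 4)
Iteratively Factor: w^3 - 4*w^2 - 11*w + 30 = (w - 2)*(w^2 - 2*w - 15) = (w - 2)*(w + 3)*(w - 5)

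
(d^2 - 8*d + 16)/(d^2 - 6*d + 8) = (d - 4)/(d - 2)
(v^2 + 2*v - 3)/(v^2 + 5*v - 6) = (v + 3)/(v + 6)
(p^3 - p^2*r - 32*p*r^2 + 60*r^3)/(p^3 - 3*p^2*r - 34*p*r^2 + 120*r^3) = (p - 2*r)/(p - 4*r)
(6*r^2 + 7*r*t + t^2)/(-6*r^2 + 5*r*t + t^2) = (-r - t)/(r - t)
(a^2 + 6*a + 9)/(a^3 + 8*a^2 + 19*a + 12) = (a + 3)/(a^2 + 5*a + 4)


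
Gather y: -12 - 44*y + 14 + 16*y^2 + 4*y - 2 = 16*y^2 - 40*y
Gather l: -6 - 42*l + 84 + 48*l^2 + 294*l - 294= 48*l^2 + 252*l - 216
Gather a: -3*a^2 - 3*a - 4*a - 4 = -3*a^2 - 7*a - 4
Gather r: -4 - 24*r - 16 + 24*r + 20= 0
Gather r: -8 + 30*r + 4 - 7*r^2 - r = -7*r^2 + 29*r - 4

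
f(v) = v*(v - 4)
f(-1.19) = 6.18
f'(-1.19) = -6.38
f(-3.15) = 22.52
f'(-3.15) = -10.30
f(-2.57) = 16.88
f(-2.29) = 14.40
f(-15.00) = 285.00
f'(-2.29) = -8.58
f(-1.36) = 7.29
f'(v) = 2*v - 4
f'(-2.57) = -9.14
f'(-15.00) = -34.00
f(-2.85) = 19.52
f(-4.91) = 43.75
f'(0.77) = -2.46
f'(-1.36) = -6.72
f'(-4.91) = -13.82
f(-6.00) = 60.00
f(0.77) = -2.49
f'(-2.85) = -9.70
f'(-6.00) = -16.00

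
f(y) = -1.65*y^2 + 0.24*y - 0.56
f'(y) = 0.24 - 3.3*y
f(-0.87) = -2.02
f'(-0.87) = 3.11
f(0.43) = -0.76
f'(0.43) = -1.18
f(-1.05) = -2.63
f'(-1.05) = 3.70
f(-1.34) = -3.84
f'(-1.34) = 4.66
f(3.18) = -16.48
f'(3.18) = -10.25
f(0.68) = -1.16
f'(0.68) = -2.00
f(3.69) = -22.14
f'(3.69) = -11.94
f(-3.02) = -16.33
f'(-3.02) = 10.21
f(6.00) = -58.52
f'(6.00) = -19.56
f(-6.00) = -61.40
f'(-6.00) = 20.04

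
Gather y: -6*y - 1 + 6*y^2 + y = 6*y^2 - 5*y - 1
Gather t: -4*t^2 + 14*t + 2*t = -4*t^2 + 16*t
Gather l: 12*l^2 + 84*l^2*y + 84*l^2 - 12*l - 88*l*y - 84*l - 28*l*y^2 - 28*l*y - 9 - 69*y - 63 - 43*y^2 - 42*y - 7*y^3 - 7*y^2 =l^2*(84*y + 96) + l*(-28*y^2 - 116*y - 96) - 7*y^3 - 50*y^2 - 111*y - 72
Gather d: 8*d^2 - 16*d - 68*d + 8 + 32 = 8*d^2 - 84*d + 40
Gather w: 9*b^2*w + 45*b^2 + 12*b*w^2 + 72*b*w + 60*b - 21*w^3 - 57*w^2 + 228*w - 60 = 45*b^2 + 60*b - 21*w^3 + w^2*(12*b - 57) + w*(9*b^2 + 72*b + 228) - 60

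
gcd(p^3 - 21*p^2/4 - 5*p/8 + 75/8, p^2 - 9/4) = p - 3/2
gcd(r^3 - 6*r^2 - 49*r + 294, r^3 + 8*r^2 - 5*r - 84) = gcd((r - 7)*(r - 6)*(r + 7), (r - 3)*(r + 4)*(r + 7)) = r + 7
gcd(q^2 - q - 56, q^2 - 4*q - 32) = q - 8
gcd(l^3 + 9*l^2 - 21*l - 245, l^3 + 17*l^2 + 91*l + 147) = l^2 + 14*l + 49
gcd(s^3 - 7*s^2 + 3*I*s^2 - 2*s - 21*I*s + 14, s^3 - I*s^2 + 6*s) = s + 2*I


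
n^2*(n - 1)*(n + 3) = n^4 + 2*n^3 - 3*n^2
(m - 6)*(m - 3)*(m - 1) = m^3 - 10*m^2 + 27*m - 18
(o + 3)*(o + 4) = o^2 + 7*o + 12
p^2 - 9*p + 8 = (p - 8)*(p - 1)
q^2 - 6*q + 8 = (q - 4)*(q - 2)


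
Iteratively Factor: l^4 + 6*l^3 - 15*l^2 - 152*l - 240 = (l + 3)*(l^3 + 3*l^2 - 24*l - 80) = (l + 3)*(l + 4)*(l^2 - l - 20) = (l - 5)*(l + 3)*(l + 4)*(l + 4)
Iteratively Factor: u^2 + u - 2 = (u + 2)*(u - 1)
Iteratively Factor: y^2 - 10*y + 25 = (y - 5)*(y - 5)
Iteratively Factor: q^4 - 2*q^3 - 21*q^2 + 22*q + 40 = (q - 5)*(q^3 + 3*q^2 - 6*q - 8) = (q - 5)*(q + 1)*(q^2 + 2*q - 8) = (q - 5)*(q - 2)*(q + 1)*(q + 4)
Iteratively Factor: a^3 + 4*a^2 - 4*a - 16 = (a + 2)*(a^2 + 2*a - 8) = (a + 2)*(a + 4)*(a - 2)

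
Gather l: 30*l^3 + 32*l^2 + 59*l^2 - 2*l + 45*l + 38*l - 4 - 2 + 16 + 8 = 30*l^3 + 91*l^2 + 81*l + 18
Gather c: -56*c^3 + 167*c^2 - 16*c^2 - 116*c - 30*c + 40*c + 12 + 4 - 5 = -56*c^3 + 151*c^2 - 106*c + 11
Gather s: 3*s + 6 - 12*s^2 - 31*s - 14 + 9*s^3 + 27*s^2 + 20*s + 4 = 9*s^3 + 15*s^2 - 8*s - 4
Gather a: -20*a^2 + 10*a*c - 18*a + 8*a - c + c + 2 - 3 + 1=-20*a^2 + a*(10*c - 10)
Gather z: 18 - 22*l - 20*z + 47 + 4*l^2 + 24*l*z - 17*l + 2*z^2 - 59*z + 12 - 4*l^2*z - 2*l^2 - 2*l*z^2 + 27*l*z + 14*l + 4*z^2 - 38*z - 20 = 2*l^2 - 25*l + z^2*(6 - 2*l) + z*(-4*l^2 + 51*l - 117) + 57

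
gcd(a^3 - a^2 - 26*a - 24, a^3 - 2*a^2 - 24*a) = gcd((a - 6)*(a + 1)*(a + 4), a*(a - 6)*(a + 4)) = a^2 - 2*a - 24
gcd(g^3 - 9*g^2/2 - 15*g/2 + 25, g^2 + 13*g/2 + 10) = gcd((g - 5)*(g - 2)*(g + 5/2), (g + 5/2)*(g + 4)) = g + 5/2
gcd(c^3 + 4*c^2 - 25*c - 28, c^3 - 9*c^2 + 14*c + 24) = c^2 - 3*c - 4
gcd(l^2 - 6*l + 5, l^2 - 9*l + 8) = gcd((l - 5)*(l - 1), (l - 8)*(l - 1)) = l - 1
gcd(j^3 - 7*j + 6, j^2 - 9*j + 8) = j - 1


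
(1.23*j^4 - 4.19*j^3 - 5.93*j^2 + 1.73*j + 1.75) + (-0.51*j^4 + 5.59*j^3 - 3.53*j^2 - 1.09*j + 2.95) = 0.72*j^4 + 1.4*j^3 - 9.46*j^2 + 0.64*j + 4.7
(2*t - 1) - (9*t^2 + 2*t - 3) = 2 - 9*t^2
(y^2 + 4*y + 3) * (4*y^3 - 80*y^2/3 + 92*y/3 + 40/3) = 4*y^5 - 32*y^4/3 - 64*y^3 + 56*y^2 + 436*y/3 + 40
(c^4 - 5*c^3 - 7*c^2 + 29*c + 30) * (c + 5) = c^5 - 32*c^3 - 6*c^2 + 175*c + 150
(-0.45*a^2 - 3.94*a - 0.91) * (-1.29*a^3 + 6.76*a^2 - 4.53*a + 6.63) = 0.5805*a^5 + 2.0406*a^4 - 23.422*a^3 + 8.7131*a^2 - 21.9999*a - 6.0333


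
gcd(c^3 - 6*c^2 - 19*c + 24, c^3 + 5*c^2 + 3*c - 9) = c^2 + 2*c - 3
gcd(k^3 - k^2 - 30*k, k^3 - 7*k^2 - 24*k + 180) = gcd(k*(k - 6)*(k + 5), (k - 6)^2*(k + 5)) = k^2 - k - 30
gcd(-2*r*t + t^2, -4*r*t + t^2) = t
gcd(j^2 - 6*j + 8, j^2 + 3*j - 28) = j - 4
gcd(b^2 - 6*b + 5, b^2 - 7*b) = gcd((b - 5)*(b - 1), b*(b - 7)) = 1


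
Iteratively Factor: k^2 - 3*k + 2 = (k - 1)*(k - 2)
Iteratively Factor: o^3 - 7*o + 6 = (o - 2)*(o^2 + 2*o - 3) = (o - 2)*(o - 1)*(o + 3)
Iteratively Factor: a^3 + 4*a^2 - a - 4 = (a + 4)*(a^2 - 1) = (a + 1)*(a + 4)*(a - 1)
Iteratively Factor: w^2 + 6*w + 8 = (w + 4)*(w + 2)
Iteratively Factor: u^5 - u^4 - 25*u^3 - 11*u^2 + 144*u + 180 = (u + 2)*(u^4 - 3*u^3 - 19*u^2 + 27*u + 90) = (u - 5)*(u + 2)*(u^3 + 2*u^2 - 9*u - 18) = (u - 5)*(u - 3)*(u + 2)*(u^2 + 5*u + 6) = (u - 5)*(u - 3)*(u + 2)^2*(u + 3)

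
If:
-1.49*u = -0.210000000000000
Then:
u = 0.14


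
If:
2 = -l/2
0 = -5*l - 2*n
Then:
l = -4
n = 10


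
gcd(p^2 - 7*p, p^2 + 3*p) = p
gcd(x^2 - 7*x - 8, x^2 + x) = x + 1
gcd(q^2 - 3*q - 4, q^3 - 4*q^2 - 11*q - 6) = q + 1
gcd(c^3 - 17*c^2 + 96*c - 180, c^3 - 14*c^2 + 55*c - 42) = c - 6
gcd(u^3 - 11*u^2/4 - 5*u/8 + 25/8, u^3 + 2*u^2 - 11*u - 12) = u + 1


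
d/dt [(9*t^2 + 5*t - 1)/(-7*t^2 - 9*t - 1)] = 2*(-23*t^2 - 16*t - 7)/(49*t^4 + 126*t^3 + 95*t^2 + 18*t + 1)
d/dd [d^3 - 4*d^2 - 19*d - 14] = 3*d^2 - 8*d - 19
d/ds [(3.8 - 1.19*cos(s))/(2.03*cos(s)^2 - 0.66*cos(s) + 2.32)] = (-2.4157*cos(s)^2 + 15.428*cos(s) + 0.2528)*sin(s)/(4.1209*cos(s)^4 - 2.6796*cos(s)^3 + 9.8548*cos(s)^2 - 3.0624*cos(s) + 5.3824)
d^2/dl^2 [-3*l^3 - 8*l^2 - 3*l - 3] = -18*l - 16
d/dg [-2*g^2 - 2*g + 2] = -4*g - 2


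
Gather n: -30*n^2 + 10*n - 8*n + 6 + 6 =-30*n^2 + 2*n + 12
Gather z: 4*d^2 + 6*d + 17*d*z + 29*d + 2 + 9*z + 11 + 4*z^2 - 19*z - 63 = 4*d^2 + 35*d + 4*z^2 + z*(17*d - 10) - 50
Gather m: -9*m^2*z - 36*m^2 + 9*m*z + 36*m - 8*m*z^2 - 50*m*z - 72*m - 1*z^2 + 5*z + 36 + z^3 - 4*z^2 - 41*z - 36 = m^2*(-9*z - 36) + m*(-8*z^2 - 41*z - 36) + z^3 - 5*z^2 - 36*z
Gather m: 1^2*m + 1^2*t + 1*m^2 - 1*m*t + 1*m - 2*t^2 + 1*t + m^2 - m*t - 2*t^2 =2*m^2 + m*(2 - 2*t) - 4*t^2 + 2*t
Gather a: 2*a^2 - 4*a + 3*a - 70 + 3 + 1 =2*a^2 - a - 66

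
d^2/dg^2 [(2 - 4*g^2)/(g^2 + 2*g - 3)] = 4*(4*g^3 - 15*g^2 + 6*g - 11)/(g^6 + 6*g^5 + 3*g^4 - 28*g^3 - 9*g^2 + 54*g - 27)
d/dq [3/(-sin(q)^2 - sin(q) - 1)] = 3*(2*sin(q) + 1)*cos(q)/(sin(q)^2 + sin(q) + 1)^2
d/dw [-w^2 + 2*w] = 2 - 2*w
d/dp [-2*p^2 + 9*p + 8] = 9 - 4*p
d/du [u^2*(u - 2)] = u*(3*u - 4)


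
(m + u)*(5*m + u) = 5*m^2 + 6*m*u + u^2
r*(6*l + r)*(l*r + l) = 6*l^2*r^2 + 6*l^2*r + l*r^3 + l*r^2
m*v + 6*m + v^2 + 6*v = (m + v)*(v + 6)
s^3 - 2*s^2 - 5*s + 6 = (s - 3)*(s - 1)*(s + 2)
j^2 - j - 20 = (j - 5)*(j + 4)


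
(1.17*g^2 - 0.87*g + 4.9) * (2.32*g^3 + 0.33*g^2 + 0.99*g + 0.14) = 2.7144*g^5 - 1.6323*g^4 + 12.2392*g^3 + 0.9195*g^2 + 4.7292*g + 0.686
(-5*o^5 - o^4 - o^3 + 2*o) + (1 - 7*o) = -5*o^5 - o^4 - o^3 - 5*o + 1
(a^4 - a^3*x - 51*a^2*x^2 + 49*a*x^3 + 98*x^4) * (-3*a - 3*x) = -3*a^5 + 156*a^3*x^2 + 6*a^2*x^3 - 441*a*x^4 - 294*x^5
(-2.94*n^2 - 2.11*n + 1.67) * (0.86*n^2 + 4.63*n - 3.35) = -2.5284*n^4 - 15.4268*n^3 + 1.5159*n^2 + 14.8006*n - 5.5945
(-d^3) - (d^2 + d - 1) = -d^3 - d^2 - d + 1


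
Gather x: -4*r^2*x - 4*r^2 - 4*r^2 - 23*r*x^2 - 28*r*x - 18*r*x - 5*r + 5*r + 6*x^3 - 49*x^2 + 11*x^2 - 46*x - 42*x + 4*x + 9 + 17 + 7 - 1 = -8*r^2 + 6*x^3 + x^2*(-23*r - 38) + x*(-4*r^2 - 46*r - 84) + 32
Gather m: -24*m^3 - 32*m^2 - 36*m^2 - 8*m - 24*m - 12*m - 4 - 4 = -24*m^3 - 68*m^2 - 44*m - 8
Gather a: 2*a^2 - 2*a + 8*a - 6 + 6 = 2*a^2 + 6*a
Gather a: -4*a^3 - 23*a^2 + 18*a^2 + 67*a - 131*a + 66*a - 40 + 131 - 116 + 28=-4*a^3 - 5*a^2 + 2*a + 3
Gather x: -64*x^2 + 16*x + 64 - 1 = -64*x^2 + 16*x + 63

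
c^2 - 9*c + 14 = (c - 7)*(c - 2)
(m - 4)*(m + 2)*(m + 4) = m^3 + 2*m^2 - 16*m - 32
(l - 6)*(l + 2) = l^2 - 4*l - 12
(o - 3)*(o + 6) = o^2 + 3*o - 18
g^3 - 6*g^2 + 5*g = g*(g - 5)*(g - 1)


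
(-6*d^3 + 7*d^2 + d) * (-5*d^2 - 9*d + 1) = 30*d^5 + 19*d^4 - 74*d^3 - 2*d^2 + d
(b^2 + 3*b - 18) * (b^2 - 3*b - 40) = b^4 - 67*b^2 - 66*b + 720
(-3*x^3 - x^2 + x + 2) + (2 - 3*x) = -3*x^3 - x^2 - 2*x + 4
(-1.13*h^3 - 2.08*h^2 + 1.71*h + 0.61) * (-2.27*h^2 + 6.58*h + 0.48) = 2.5651*h^5 - 2.7138*h^4 - 18.1105*h^3 + 8.8687*h^2 + 4.8346*h + 0.2928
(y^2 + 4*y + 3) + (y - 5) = y^2 + 5*y - 2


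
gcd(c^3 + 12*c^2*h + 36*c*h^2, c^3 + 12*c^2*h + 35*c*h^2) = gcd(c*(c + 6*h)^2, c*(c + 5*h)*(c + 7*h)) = c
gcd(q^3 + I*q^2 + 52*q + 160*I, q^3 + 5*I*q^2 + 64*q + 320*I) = q^2 - 3*I*q + 40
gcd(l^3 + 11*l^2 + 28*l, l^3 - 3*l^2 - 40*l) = l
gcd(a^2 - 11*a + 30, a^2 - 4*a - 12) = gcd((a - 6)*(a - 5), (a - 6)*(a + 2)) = a - 6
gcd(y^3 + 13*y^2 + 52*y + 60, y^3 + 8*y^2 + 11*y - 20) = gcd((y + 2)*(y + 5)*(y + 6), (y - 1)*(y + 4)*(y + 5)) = y + 5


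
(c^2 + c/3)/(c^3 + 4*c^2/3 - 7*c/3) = (3*c + 1)/(3*c^2 + 4*c - 7)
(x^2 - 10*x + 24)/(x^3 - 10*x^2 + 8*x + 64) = (x - 6)/(x^2 - 6*x - 16)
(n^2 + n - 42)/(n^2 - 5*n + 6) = (n^2 + n - 42)/(n^2 - 5*n + 6)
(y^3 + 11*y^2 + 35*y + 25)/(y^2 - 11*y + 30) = (y^3 + 11*y^2 + 35*y + 25)/(y^2 - 11*y + 30)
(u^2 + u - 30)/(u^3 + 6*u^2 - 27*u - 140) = (u + 6)/(u^2 + 11*u + 28)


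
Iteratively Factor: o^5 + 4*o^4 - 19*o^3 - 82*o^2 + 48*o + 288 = (o + 3)*(o^4 + o^3 - 22*o^2 - 16*o + 96) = (o - 4)*(o + 3)*(o^3 + 5*o^2 - 2*o - 24) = (o - 4)*(o - 2)*(o + 3)*(o^2 + 7*o + 12) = (o - 4)*(o - 2)*(o + 3)^2*(o + 4)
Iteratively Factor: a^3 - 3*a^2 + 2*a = (a)*(a^2 - 3*a + 2) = a*(a - 1)*(a - 2)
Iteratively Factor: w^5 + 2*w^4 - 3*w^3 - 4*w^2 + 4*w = (w + 2)*(w^4 - 3*w^2 + 2*w) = w*(w + 2)*(w^3 - 3*w + 2) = w*(w - 1)*(w + 2)*(w^2 + w - 2) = w*(w - 1)*(w + 2)^2*(w - 1)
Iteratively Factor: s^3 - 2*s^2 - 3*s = (s + 1)*(s^2 - 3*s) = s*(s + 1)*(s - 3)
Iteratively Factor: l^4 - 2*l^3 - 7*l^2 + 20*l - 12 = (l - 1)*(l^3 - l^2 - 8*l + 12) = (l - 1)*(l + 3)*(l^2 - 4*l + 4) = (l - 2)*(l - 1)*(l + 3)*(l - 2)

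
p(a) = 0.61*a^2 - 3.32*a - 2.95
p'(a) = 1.22*a - 3.32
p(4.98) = -4.36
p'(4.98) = 2.76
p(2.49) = -7.43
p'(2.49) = -0.28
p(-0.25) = -2.08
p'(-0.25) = -3.62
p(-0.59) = -0.78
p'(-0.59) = -4.04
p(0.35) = -4.04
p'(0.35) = -2.89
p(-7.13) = 51.73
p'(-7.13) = -12.02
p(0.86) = -5.35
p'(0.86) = -2.27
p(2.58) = -7.46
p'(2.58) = -0.17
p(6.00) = -0.91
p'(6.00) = 4.00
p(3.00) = -7.42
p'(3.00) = 0.34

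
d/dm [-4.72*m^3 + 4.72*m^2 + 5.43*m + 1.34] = -14.16*m^2 + 9.44*m + 5.43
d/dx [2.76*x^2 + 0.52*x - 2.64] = 5.52*x + 0.52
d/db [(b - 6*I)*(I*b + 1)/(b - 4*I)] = (I*b^2 + 8*b - 22*I)/(b^2 - 8*I*b - 16)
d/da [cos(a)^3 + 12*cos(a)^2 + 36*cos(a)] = 3*(sin(a)^2 - 8*cos(a) - 13)*sin(a)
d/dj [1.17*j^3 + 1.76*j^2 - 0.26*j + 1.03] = 3.51*j^2 + 3.52*j - 0.26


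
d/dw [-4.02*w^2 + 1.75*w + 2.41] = 1.75 - 8.04*w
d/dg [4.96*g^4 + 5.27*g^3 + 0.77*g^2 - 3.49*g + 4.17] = 19.84*g^3 + 15.81*g^2 + 1.54*g - 3.49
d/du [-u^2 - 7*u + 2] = -2*u - 7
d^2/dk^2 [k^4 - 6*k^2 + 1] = 12*k^2 - 12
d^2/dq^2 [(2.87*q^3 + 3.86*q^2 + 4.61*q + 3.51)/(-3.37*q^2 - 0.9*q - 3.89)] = (-5.6843418860808e-14*q^5 - 5.6843418860808e-14*q^4 - 10.6978759999998*q^3 + 4.14785400000011*q^2 + 38.153496*q + 1.800494)/(38.272753*q^6 + 30.66363*q^5 + 140.724123*q^4 + 71.51922*q^3 + 162.438231*q^2 + 40.85667*q + 58.863869)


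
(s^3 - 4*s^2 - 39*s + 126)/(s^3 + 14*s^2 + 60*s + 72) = (s^2 - 10*s + 21)/(s^2 + 8*s + 12)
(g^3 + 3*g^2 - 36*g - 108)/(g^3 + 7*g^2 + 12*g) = (g^2 - 36)/(g*(g + 4))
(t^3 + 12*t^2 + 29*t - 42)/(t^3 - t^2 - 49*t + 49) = (t + 6)/(t - 7)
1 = 1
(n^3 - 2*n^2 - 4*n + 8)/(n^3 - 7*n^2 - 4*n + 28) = (n - 2)/(n - 7)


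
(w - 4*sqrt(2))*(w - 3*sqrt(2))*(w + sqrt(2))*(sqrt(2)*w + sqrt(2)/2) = sqrt(2)*w^4 - 12*w^3 + sqrt(2)*w^3/2 - 6*w^2 + 10*sqrt(2)*w^2 + 5*sqrt(2)*w + 48*w + 24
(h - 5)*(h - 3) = h^2 - 8*h + 15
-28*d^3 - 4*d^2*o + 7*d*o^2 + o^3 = (-2*d + o)*(2*d + o)*(7*d + o)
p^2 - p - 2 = (p - 2)*(p + 1)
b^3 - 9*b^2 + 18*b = b*(b - 6)*(b - 3)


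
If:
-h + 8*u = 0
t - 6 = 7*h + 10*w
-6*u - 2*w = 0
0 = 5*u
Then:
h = 0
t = 6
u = 0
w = 0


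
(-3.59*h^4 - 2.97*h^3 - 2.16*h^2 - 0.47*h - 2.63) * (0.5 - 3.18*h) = 11.4162*h^5 + 7.6496*h^4 + 5.3838*h^3 + 0.4146*h^2 + 8.1284*h - 1.315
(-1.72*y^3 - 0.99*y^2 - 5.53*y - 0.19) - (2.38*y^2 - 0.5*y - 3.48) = -1.72*y^3 - 3.37*y^2 - 5.03*y + 3.29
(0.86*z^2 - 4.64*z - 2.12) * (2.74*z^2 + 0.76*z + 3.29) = 2.3564*z^4 - 12.06*z^3 - 6.5058*z^2 - 16.8768*z - 6.9748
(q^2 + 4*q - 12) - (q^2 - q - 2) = 5*q - 10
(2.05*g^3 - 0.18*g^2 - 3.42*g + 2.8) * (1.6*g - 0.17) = 3.28*g^4 - 0.6365*g^3 - 5.4414*g^2 + 5.0614*g - 0.476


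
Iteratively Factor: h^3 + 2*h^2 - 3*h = (h)*(h^2 + 2*h - 3) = h*(h + 3)*(h - 1)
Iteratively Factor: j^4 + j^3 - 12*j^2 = (j)*(j^3 + j^2 - 12*j) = j*(j + 4)*(j^2 - 3*j) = j*(j - 3)*(j + 4)*(j)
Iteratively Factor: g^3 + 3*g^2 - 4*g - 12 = (g - 2)*(g^2 + 5*g + 6) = (g - 2)*(g + 3)*(g + 2)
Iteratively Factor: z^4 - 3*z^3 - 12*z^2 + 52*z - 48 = (z - 2)*(z^3 - z^2 - 14*z + 24) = (z - 3)*(z - 2)*(z^2 + 2*z - 8) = (z - 3)*(z - 2)^2*(z + 4)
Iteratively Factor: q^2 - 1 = (q - 1)*(q + 1)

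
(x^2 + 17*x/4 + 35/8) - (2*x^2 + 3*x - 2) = -x^2 + 5*x/4 + 51/8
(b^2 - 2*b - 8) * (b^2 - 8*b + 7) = b^4 - 10*b^3 + 15*b^2 + 50*b - 56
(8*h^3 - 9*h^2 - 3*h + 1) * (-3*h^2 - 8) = -24*h^5 + 27*h^4 - 55*h^3 + 69*h^2 + 24*h - 8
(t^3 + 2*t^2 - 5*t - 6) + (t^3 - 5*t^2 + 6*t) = 2*t^3 - 3*t^2 + t - 6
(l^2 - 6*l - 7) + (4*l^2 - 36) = 5*l^2 - 6*l - 43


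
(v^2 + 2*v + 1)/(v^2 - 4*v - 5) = (v + 1)/(v - 5)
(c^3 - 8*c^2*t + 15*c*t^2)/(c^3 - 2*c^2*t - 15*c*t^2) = (c - 3*t)/(c + 3*t)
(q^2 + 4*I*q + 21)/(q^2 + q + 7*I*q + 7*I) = (q - 3*I)/(q + 1)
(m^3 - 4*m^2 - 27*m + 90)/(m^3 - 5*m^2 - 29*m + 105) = (m - 6)/(m - 7)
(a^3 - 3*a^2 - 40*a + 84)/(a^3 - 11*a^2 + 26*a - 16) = (a^2 - a - 42)/(a^2 - 9*a + 8)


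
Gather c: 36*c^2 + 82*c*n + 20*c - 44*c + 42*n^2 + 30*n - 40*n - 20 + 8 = 36*c^2 + c*(82*n - 24) + 42*n^2 - 10*n - 12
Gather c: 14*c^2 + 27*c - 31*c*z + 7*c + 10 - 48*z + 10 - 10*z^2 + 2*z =14*c^2 + c*(34 - 31*z) - 10*z^2 - 46*z + 20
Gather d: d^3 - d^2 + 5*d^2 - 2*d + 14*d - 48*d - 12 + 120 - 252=d^3 + 4*d^2 - 36*d - 144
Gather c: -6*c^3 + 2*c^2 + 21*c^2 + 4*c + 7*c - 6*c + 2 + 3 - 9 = -6*c^3 + 23*c^2 + 5*c - 4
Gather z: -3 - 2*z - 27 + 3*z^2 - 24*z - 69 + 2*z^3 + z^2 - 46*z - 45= 2*z^3 + 4*z^2 - 72*z - 144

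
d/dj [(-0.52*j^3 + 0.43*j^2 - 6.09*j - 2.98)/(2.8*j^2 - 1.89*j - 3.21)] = (-1.456*j^4 + 1.9656*j^3 + 21.2469*j^2 + 13.9274*j + 13.9167)/(7.84*j^4 - 10.584*j^3 - 14.4039*j^2 + 12.1338*j + 10.3041)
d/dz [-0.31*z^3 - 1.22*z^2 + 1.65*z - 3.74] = -0.93*z^2 - 2.44*z + 1.65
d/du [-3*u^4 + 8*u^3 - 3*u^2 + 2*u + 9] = -12*u^3 + 24*u^2 - 6*u + 2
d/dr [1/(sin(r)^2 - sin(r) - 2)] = (1 - 2*sin(r))*cos(r)/(sin(r) + cos(r)^2 + 1)^2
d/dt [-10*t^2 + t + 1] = 1 - 20*t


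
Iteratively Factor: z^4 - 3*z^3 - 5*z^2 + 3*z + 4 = (z - 1)*(z^3 - 2*z^2 - 7*z - 4) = (z - 1)*(z + 1)*(z^2 - 3*z - 4) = (z - 1)*(z + 1)^2*(z - 4)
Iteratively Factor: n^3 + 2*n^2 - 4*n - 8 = (n + 2)*(n^2 - 4) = (n + 2)^2*(n - 2)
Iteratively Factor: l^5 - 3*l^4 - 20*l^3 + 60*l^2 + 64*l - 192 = (l - 2)*(l^4 - l^3 - 22*l^2 + 16*l + 96) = (l - 3)*(l - 2)*(l^3 + 2*l^2 - 16*l - 32) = (l - 3)*(l - 2)*(l + 4)*(l^2 - 2*l - 8) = (l - 3)*(l - 2)*(l + 2)*(l + 4)*(l - 4)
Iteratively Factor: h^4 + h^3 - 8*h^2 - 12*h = (h - 3)*(h^3 + 4*h^2 + 4*h) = h*(h - 3)*(h^2 + 4*h + 4) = h*(h - 3)*(h + 2)*(h + 2)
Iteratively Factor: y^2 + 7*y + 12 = (y + 3)*(y + 4)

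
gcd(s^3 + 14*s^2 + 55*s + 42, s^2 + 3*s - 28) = s + 7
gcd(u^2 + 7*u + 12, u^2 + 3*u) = u + 3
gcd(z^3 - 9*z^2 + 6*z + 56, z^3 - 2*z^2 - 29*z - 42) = z^2 - 5*z - 14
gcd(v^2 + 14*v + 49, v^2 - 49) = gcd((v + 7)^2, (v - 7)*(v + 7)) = v + 7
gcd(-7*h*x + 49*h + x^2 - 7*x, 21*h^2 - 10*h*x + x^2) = -7*h + x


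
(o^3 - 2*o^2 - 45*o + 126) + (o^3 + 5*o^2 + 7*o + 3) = 2*o^3 + 3*o^2 - 38*o + 129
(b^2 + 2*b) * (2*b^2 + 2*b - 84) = 2*b^4 + 6*b^3 - 80*b^2 - 168*b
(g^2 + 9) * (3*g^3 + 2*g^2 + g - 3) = 3*g^5 + 2*g^4 + 28*g^3 + 15*g^2 + 9*g - 27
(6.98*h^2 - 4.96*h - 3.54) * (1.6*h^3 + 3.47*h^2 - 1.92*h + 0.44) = 11.168*h^5 + 16.2846*h^4 - 36.2768*h^3 + 0.310599999999997*h^2 + 4.6144*h - 1.5576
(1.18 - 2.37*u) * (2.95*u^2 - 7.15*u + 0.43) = -6.9915*u^3 + 20.4265*u^2 - 9.4561*u + 0.5074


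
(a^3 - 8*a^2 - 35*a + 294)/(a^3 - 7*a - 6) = (-a^3 + 8*a^2 + 35*a - 294)/(-a^3 + 7*a + 6)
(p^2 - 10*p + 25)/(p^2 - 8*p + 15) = (p - 5)/(p - 3)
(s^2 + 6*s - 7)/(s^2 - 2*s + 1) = (s + 7)/(s - 1)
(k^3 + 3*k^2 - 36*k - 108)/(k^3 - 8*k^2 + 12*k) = (k^2 + 9*k + 18)/(k*(k - 2))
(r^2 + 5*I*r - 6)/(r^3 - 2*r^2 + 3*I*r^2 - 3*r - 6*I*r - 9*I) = (r + 2*I)/(r^2 - 2*r - 3)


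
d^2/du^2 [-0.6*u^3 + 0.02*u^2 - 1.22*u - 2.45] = 0.04 - 3.6*u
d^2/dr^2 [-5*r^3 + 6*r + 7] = -30*r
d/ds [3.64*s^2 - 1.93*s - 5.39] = 7.28*s - 1.93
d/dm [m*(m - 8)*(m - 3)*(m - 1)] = 4*m^3 - 36*m^2 + 70*m - 24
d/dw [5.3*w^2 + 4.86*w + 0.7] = 10.6*w + 4.86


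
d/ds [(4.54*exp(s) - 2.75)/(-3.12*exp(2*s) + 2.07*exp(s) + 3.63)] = (14.1648*exp(2*s) - 17.16*exp(s) + 22.1727)*exp(s)/(9.7344*exp(4*s) - 12.9168*exp(3*s) - 18.3663*exp(2*s) + 15.0282*exp(s) + 13.1769)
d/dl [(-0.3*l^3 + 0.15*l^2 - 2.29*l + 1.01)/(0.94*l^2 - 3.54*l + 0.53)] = (-0.282*l^4 + 2.124*l^3 + 1.1446*l^2 - 1.7398*l + 2.3617)/(0.8836*l^4 - 6.6552*l^3 + 13.528*l^2 - 3.7524*l + 0.2809)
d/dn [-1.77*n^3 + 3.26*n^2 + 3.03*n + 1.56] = -5.31*n^2 + 6.52*n + 3.03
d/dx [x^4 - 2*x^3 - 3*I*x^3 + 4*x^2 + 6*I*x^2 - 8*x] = 4*x^3 + x^2*(-6 - 9*I) + x*(8 + 12*I) - 8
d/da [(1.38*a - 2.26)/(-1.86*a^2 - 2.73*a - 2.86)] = (2.5668*a^2 - 8.4072*a - 10.1166)/(3.4596*a^4 + 10.1556*a^3 + 18.0921*a^2 + 15.6156*a + 8.1796)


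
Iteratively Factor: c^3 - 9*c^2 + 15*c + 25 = (c - 5)*(c^2 - 4*c - 5) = (c - 5)*(c + 1)*(c - 5)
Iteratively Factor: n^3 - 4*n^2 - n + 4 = (n - 4)*(n^2 - 1) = (n - 4)*(n + 1)*(n - 1)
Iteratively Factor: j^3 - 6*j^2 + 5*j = (j - 1)*(j^2 - 5*j) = (j - 5)*(j - 1)*(j)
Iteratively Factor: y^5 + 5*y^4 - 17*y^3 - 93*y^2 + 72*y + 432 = (y - 3)*(y^4 + 8*y^3 + 7*y^2 - 72*y - 144) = (y - 3)*(y + 4)*(y^3 + 4*y^2 - 9*y - 36) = (y - 3)*(y + 4)^2*(y^2 - 9) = (y - 3)^2*(y + 4)^2*(y + 3)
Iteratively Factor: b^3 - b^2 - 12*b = (b - 4)*(b^2 + 3*b) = (b - 4)*(b + 3)*(b)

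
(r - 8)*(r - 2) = r^2 - 10*r + 16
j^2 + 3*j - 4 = (j - 1)*(j + 4)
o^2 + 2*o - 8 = (o - 2)*(o + 4)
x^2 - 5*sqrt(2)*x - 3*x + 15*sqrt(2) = (x - 3)*(x - 5*sqrt(2))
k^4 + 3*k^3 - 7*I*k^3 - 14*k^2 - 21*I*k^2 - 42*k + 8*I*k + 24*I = (k + 3)*(k - 4*I)*(k - 2*I)*(k - I)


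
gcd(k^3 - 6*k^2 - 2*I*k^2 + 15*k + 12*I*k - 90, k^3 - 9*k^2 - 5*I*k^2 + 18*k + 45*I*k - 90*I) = k^2 + k*(-6 - 5*I) + 30*I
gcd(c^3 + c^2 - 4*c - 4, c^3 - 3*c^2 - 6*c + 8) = c + 2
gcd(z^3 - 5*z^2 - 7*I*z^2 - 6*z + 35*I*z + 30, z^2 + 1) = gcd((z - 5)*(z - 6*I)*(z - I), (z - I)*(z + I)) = z - I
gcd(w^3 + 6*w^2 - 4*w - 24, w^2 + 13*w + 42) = w + 6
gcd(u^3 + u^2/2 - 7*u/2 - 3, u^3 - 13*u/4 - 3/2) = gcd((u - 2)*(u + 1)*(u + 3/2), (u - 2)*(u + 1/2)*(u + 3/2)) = u^2 - u/2 - 3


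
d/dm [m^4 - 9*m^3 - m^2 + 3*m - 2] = 4*m^3 - 27*m^2 - 2*m + 3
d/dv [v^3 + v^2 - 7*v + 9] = 3*v^2 + 2*v - 7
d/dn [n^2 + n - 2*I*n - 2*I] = 2*n + 1 - 2*I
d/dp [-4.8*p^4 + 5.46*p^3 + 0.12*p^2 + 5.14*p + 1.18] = -19.2*p^3 + 16.38*p^2 + 0.24*p + 5.14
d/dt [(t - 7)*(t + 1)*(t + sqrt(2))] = 3*t^2 - 12*t + 2*sqrt(2)*t - 6*sqrt(2) - 7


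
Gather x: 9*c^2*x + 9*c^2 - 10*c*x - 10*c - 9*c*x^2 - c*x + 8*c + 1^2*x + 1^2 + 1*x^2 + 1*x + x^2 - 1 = 9*c^2 - 2*c + x^2*(2 - 9*c) + x*(9*c^2 - 11*c + 2)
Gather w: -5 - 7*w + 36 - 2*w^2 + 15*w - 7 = -2*w^2 + 8*w + 24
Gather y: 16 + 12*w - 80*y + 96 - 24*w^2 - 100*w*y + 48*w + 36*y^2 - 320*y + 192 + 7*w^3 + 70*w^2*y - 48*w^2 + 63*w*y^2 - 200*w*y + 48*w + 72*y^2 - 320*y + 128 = 7*w^3 - 72*w^2 + 108*w + y^2*(63*w + 108) + y*(70*w^2 - 300*w - 720) + 432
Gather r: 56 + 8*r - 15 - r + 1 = 7*r + 42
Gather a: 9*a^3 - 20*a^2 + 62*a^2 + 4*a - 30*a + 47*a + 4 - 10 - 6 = 9*a^3 + 42*a^2 + 21*a - 12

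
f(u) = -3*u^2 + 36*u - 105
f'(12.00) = -36.00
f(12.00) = -105.00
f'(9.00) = -18.00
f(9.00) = -24.00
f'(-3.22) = 55.32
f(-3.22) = -252.03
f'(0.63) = 32.22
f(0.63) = -83.51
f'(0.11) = 35.34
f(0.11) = -101.08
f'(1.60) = 26.40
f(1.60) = -55.08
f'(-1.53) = 45.18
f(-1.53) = -167.10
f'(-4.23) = 61.38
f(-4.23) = -310.96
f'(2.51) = 20.94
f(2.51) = -33.54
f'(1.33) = 28.02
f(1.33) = -62.43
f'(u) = 36 - 6*u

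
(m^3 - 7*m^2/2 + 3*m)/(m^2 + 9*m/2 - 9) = m*(m - 2)/(m + 6)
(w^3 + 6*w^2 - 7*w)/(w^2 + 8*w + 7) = w*(w - 1)/(w + 1)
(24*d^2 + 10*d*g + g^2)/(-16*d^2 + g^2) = (-6*d - g)/(4*d - g)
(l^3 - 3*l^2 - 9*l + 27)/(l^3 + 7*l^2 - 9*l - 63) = (l - 3)/(l + 7)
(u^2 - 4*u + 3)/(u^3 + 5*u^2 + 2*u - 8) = (u - 3)/(u^2 + 6*u + 8)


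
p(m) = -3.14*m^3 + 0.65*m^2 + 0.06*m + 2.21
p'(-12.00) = -1372.02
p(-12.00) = 5521.01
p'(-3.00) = -88.62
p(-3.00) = 92.66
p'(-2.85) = -80.16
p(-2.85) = 80.01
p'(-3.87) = -146.05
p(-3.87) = 193.71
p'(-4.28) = -178.06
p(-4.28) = 260.04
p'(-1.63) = -27.09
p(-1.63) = 17.44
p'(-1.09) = -12.55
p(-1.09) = 6.98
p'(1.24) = -12.81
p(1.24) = -2.70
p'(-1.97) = -39.06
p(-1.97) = 28.62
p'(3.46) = -108.21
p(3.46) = -119.87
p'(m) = -9.42*m^2 + 1.3*m + 0.06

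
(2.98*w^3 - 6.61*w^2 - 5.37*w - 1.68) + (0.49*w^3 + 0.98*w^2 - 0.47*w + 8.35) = 3.47*w^3 - 5.63*w^2 - 5.84*w + 6.67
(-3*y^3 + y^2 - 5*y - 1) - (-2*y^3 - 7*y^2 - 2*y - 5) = -y^3 + 8*y^2 - 3*y + 4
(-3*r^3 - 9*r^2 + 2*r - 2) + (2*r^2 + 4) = -3*r^3 - 7*r^2 + 2*r + 2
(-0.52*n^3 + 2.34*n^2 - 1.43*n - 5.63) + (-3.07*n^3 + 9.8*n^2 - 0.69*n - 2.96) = -3.59*n^3 + 12.14*n^2 - 2.12*n - 8.59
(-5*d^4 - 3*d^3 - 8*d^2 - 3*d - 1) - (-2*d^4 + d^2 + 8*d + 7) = -3*d^4 - 3*d^3 - 9*d^2 - 11*d - 8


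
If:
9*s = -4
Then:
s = -4/9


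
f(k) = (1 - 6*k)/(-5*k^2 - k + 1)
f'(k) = (1 - 6*k)*(10*k + 1)/(-5*k^2 - k + 1)^2 - 6/(-5*k^2 - k + 1)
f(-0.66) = -9.58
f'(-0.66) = -91.93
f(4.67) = 0.24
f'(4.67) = -0.05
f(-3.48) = -0.39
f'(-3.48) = -0.13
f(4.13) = 0.27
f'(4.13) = -0.06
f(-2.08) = -0.73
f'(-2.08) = -0.45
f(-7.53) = -0.17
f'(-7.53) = -0.02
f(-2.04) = -0.75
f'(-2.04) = -0.48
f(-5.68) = -0.23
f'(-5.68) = -0.04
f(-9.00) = -0.14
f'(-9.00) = -0.02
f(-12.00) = -0.10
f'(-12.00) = -0.00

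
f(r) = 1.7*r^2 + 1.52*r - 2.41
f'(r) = 3.4*r + 1.52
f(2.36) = 10.65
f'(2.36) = 9.54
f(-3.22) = 10.32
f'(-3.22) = -9.43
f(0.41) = -1.50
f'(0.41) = 2.91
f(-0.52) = -2.74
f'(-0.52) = -0.25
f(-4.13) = 20.31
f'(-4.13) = -12.52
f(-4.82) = 29.76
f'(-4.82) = -14.87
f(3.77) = 27.48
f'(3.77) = 14.34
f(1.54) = 3.96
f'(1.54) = 6.76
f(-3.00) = 8.33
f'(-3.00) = -8.68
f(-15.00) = 357.29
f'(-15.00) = -49.48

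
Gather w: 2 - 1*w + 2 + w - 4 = 0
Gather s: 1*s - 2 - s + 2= 0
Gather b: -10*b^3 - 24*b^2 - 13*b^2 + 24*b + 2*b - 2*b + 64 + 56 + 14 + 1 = -10*b^3 - 37*b^2 + 24*b + 135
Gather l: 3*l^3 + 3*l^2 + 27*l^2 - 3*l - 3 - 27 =3*l^3 + 30*l^2 - 3*l - 30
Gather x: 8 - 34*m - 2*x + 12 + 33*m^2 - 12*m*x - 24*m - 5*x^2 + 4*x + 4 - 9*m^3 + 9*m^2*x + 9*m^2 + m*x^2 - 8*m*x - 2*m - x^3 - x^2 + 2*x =-9*m^3 + 42*m^2 - 60*m - x^3 + x^2*(m - 6) + x*(9*m^2 - 20*m + 4) + 24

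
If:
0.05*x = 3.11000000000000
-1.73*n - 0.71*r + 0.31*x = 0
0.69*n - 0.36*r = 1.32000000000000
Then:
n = 7.08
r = 9.90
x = 62.20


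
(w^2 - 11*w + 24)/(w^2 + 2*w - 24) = (w^2 - 11*w + 24)/(w^2 + 2*w - 24)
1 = 1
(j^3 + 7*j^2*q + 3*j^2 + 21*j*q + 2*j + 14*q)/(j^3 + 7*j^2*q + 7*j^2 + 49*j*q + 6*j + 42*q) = (j + 2)/(j + 6)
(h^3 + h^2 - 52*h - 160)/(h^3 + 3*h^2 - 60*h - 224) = (h + 5)/(h + 7)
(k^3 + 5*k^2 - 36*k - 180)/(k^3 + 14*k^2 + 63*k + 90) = (k - 6)/(k + 3)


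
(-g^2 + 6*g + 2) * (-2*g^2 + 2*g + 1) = 2*g^4 - 14*g^3 + 7*g^2 + 10*g + 2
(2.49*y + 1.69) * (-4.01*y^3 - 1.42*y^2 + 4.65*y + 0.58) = -9.9849*y^4 - 10.3127*y^3 + 9.1787*y^2 + 9.3027*y + 0.9802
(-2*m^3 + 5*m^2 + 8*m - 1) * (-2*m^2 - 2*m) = 4*m^5 - 6*m^4 - 26*m^3 - 14*m^2 + 2*m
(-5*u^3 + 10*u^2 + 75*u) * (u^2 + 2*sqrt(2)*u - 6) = -5*u^5 - 10*sqrt(2)*u^4 + 10*u^4 + 20*sqrt(2)*u^3 + 105*u^3 - 60*u^2 + 150*sqrt(2)*u^2 - 450*u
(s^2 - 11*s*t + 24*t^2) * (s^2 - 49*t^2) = s^4 - 11*s^3*t - 25*s^2*t^2 + 539*s*t^3 - 1176*t^4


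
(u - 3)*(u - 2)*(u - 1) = u^3 - 6*u^2 + 11*u - 6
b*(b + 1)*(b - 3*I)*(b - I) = b^4 + b^3 - 4*I*b^3 - 3*b^2 - 4*I*b^2 - 3*b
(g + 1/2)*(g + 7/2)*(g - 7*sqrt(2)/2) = g^3 - 7*sqrt(2)*g^2/2 + 4*g^2 - 14*sqrt(2)*g + 7*g/4 - 49*sqrt(2)/8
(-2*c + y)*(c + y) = -2*c^2 - c*y + y^2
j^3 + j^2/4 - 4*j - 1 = (j - 2)*(j + 1/4)*(j + 2)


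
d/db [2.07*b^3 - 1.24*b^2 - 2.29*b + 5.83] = 6.21*b^2 - 2.48*b - 2.29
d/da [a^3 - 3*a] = 3*a^2 - 3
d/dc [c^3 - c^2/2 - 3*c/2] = 3*c^2 - c - 3/2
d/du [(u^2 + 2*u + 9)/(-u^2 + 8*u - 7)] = 2*(5*u^2 + 2*u - 43)/(u^4 - 16*u^3 + 78*u^2 - 112*u + 49)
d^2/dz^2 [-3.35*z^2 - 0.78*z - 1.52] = -6.70000000000000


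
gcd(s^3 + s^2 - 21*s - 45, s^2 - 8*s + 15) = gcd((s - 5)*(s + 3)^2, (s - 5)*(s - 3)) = s - 5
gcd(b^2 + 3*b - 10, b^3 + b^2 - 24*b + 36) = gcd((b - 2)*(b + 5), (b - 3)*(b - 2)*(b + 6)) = b - 2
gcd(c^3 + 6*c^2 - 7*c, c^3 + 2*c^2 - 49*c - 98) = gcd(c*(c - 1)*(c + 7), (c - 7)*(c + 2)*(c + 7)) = c + 7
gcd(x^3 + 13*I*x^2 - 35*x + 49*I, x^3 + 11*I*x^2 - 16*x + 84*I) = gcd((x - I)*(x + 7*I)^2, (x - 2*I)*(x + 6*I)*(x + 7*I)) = x + 7*I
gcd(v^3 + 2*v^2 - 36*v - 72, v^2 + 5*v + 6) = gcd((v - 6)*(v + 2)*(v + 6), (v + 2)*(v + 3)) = v + 2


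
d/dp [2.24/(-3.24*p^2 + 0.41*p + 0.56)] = (14.5152*p - 0.9184)/(-3.24*p^2 + 0.41*p + 0.56)^2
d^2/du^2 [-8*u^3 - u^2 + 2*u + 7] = -48*u - 2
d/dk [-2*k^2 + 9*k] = 9 - 4*k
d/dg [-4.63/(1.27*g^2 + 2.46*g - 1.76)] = (11.7602*g + 11.3898)/(1.27*g^2 + 2.46*g - 1.76)^2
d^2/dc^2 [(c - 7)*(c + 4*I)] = 2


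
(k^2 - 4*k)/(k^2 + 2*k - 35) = k*(k - 4)/(k^2 + 2*k - 35)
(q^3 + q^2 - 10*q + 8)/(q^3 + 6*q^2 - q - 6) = (q^2 + 2*q - 8)/(q^2 + 7*q + 6)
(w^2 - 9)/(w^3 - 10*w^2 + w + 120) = (w - 3)/(w^2 - 13*w + 40)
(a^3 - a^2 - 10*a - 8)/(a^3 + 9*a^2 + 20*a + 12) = (a - 4)/(a + 6)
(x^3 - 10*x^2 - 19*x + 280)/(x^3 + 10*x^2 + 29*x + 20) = (x^2 - 15*x + 56)/(x^2 + 5*x + 4)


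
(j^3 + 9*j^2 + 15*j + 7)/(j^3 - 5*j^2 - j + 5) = (j^2 + 8*j + 7)/(j^2 - 6*j + 5)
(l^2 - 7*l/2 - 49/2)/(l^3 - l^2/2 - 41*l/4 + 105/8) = 4*(l - 7)/(4*l^2 - 16*l + 15)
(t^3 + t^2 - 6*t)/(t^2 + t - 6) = t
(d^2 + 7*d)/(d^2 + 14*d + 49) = d/(d + 7)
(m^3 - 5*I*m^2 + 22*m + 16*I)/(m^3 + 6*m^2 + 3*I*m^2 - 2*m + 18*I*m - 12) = (m - 8*I)/(m + 6)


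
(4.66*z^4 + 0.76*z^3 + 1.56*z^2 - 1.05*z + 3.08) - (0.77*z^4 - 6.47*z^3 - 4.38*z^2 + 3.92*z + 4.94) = 3.89*z^4 + 7.23*z^3 + 5.94*z^2 - 4.97*z - 1.86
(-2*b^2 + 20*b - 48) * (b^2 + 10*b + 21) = -2*b^4 + 110*b^2 - 60*b - 1008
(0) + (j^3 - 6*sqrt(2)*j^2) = j^3 - 6*sqrt(2)*j^2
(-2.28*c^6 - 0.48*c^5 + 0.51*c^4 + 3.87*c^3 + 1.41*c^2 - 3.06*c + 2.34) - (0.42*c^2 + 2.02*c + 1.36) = -2.28*c^6 - 0.48*c^5 + 0.51*c^4 + 3.87*c^3 + 0.99*c^2 - 5.08*c + 0.98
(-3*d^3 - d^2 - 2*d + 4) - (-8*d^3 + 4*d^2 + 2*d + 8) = 5*d^3 - 5*d^2 - 4*d - 4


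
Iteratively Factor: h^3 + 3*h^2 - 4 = (h - 1)*(h^2 + 4*h + 4) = (h - 1)*(h + 2)*(h + 2)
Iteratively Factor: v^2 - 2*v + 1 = (v - 1)*(v - 1)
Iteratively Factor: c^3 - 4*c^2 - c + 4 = (c + 1)*(c^2 - 5*c + 4) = (c - 1)*(c + 1)*(c - 4)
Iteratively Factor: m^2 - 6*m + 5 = (m - 1)*(m - 5)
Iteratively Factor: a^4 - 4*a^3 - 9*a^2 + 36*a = (a - 4)*(a^3 - 9*a) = (a - 4)*(a + 3)*(a^2 - 3*a) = a*(a - 4)*(a + 3)*(a - 3)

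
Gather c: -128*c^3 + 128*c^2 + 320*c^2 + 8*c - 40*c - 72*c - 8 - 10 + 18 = -128*c^3 + 448*c^2 - 104*c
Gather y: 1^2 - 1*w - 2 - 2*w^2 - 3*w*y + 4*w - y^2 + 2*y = -2*w^2 + 3*w - y^2 + y*(2 - 3*w) - 1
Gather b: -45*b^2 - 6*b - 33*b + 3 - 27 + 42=-45*b^2 - 39*b + 18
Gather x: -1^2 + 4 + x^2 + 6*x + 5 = x^2 + 6*x + 8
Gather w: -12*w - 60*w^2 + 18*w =-60*w^2 + 6*w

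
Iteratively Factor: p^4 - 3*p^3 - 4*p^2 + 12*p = (p - 3)*(p^3 - 4*p) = (p - 3)*(p - 2)*(p^2 + 2*p) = (p - 3)*(p - 2)*(p + 2)*(p)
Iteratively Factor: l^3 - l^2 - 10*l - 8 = (l + 1)*(l^2 - 2*l - 8) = (l - 4)*(l + 1)*(l + 2)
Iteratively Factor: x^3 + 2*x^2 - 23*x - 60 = (x + 3)*(x^2 - x - 20) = (x + 3)*(x + 4)*(x - 5)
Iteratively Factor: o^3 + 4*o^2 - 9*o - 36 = (o + 3)*(o^2 + o - 12) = (o - 3)*(o + 3)*(o + 4)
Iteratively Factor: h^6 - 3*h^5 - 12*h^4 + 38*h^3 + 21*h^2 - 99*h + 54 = (h - 3)*(h^5 - 12*h^3 + 2*h^2 + 27*h - 18) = (h - 3)*(h + 2)*(h^4 - 2*h^3 - 8*h^2 + 18*h - 9) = (h - 3)*(h - 1)*(h + 2)*(h^3 - h^2 - 9*h + 9) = (h - 3)*(h - 1)*(h + 2)*(h + 3)*(h^2 - 4*h + 3) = (h - 3)^2*(h - 1)*(h + 2)*(h + 3)*(h - 1)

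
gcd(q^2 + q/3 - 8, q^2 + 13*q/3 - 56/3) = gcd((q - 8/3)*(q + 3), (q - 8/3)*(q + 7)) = q - 8/3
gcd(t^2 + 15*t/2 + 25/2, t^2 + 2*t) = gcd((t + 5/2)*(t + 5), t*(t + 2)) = 1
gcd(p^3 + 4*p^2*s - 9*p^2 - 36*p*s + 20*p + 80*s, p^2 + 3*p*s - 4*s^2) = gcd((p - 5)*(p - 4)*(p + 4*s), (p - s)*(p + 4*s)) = p + 4*s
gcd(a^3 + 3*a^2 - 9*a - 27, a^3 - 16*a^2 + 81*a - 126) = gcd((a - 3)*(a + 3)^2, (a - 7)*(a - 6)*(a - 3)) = a - 3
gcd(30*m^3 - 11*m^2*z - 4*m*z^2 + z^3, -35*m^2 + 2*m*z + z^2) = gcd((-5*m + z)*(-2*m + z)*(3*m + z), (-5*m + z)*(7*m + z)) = -5*m + z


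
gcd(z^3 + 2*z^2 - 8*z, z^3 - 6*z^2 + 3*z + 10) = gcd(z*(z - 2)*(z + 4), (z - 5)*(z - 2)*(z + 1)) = z - 2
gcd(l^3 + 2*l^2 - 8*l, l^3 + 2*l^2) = l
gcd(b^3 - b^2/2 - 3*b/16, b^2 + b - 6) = 1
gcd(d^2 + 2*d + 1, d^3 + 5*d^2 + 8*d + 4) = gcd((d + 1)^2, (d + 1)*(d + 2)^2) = d + 1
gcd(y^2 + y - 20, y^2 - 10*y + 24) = y - 4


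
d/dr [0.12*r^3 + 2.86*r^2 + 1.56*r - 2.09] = 0.36*r^2 + 5.72*r + 1.56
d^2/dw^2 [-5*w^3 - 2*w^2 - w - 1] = -30*w - 4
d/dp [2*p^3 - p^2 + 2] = 2*p*(3*p - 1)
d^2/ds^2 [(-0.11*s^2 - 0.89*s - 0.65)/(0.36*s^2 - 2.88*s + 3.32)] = (1.38777878078145e-17*s^4 - 0.458784*s^3 + 0.283392*s^2 + 10.425888*s - 28.673536)/(0.046656*s^6 - 1.119744*s^5 + 10.248768*s^4 - 44.540928*s^3 + 94.516416*s^2 - 95.233536*s + 36.594368)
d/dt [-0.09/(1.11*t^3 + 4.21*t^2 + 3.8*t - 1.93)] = (0.2997*t^2 + 0.7578*t + 0.342)/(1.11*t^3 + 4.21*t^2 + 3.8*t - 1.93)^2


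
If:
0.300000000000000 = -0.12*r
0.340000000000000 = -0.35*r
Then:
No Solution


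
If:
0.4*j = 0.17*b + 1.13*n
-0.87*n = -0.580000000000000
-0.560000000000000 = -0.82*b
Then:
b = 0.68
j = 2.17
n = 0.67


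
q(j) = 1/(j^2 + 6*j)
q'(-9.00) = 0.02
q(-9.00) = 0.04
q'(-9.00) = 0.02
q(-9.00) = 0.04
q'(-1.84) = -0.04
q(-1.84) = -0.13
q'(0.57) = -0.51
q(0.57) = 0.27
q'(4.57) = -0.01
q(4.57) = 0.02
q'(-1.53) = -0.06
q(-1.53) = -0.15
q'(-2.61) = -0.01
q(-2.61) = -0.11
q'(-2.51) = -0.01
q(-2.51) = -0.11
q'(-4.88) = 0.13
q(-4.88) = -0.18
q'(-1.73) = -0.05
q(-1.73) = -0.14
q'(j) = (-2*j - 6)/(j^2 + 6*j)^2 = 2*(-j - 3)/(j^2*(j + 6)^2)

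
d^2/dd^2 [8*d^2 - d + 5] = 16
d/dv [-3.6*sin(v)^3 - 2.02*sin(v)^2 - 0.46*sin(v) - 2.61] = (-4.04*sin(v) + 5.4*cos(2*v) - 5.86)*cos(v)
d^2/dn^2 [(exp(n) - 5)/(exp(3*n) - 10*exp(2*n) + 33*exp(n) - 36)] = (4*exp(4*n) - 51*exp(3*n) + 176*exp(2*n) - 17*exp(n) - 516)*exp(n)/(exp(7*n) - 24*exp(6*n) + 246*exp(5*n) - 1396*exp(4*n) + 4737*exp(3*n) - 9612*exp(2*n) + 10800*exp(n) - 5184)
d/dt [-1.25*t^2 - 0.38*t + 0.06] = -2.5*t - 0.38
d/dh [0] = 0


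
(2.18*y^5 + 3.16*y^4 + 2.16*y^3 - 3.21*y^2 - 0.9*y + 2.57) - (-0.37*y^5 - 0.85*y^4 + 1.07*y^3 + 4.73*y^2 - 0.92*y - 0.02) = 2.55*y^5 + 4.01*y^4 + 1.09*y^3 - 7.94*y^2 + 0.02*y + 2.59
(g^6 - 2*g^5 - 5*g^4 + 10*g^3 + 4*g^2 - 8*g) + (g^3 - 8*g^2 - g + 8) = g^6 - 2*g^5 - 5*g^4 + 11*g^3 - 4*g^2 - 9*g + 8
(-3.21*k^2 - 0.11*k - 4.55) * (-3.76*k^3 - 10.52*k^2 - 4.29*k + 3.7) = 12.0696*k^5 + 34.1828*k^4 + 32.0361*k^3 + 36.4609*k^2 + 19.1125*k - 16.835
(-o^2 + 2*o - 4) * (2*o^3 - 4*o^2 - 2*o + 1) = -2*o^5 + 8*o^4 - 14*o^3 + 11*o^2 + 10*o - 4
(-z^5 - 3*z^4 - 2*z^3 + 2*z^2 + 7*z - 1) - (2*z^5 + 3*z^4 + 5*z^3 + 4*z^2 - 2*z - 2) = -3*z^5 - 6*z^4 - 7*z^3 - 2*z^2 + 9*z + 1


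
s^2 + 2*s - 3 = (s - 1)*(s + 3)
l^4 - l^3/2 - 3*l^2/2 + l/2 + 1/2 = (l - 1)^2*(l + 1/2)*(l + 1)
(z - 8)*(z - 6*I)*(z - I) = z^3 - 8*z^2 - 7*I*z^2 - 6*z + 56*I*z + 48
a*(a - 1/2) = a^2 - a/2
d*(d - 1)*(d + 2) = d^3 + d^2 - 2*d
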